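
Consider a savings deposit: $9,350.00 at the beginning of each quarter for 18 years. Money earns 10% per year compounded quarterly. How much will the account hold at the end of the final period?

$1,885,019.38

This is an annuity due: 72 deposits of $9,350.00 at the beginning of each quarter.
Periodic rate r = 0.1/4 per quarter; n is counted in quarters.
FV = PMT × [((1+r)^n − 1)/r] × (1+r) = 9,350 × [(1+r)^72 − 1] / r × (1+r) = $1,885,019.38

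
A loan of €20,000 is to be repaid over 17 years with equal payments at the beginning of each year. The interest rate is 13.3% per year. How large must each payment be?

Level annuity due; solve PV = PMT × [(1 − (1+r)^−n)/r] × (1+r) for PMT.
Periodic rate r = 0.133 per year.
With n = 17: PMT = 20,000 / ([(1 − (1+r)^−n)/r] × (1+r)) = €2,666.99

€2,666.99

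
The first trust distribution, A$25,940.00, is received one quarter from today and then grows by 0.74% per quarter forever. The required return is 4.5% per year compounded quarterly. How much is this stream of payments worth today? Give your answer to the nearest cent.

A$6,737,662.34

Periodic rate r = 0.045/4 per quarter.
Growing perpetuity (Gordon): PV = PMT₁ / (r − g) = 25,940 / (r − 0.0074) = A$6,737,662.34.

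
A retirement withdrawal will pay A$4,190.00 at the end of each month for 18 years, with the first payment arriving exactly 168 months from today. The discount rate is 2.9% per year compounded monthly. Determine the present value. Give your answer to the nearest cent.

Ordinary annuity of 216 payments, first payment at period 168.
Periodic rate r = 0.029/12 per month; n is counted in months.
The ordinary-annuity PV formula values the stream one period before the first payment (period 167); discount that back 167 periods:
PV₀ = 4,190 × [1 − (1+r)^−216] / r × (1+r)^−167 = A$470,732.98

A$470,732.98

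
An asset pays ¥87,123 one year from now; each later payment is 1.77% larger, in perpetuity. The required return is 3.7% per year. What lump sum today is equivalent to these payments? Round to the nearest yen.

¥4,514,145

Periodic rate r = 0.037 per year.
Growing perpetuity (Gordon): PV = PMT₁ / (r − g) = 87,123 / (r − 0.0177) = ¥4,514,145.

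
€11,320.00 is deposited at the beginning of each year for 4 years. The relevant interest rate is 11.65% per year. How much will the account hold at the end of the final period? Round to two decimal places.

This is an annuity due: 4 deposits of €11,320.00 at the beginning of each year.
Periodic rate r = 0.1165 per year.
FV = PMT × [((1+r)^n − 1)/r] × (1+r) = 11,320 × [(1+r)^4 − 1] / r × (1+r) = €60,095.76

€60,095.76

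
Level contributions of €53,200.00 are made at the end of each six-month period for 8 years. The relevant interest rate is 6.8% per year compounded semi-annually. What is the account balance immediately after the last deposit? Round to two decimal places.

This is an ordinary annuity: 16 deposits of €53,200.00 at the end of each six-month period.
Periodic rate r = 0.068/2 per half-year; n is counted in half-years.
FV = PMT × [((1+r)^n − 1)/r] = 53,200 × [(1+r)^16 − 1] / r = €1,106,831.99

€1,106,831.99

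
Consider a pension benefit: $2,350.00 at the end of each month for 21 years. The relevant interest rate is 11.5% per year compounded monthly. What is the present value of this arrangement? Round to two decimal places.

This is an ordinary annuity: 252 payments of $2,350.00 at the end of each month.
Periodic rate r = 0.115/12 per month; n is counted in months.
PV = PMT × [(1 − (1+r)^−n)/r] = 2,350 × [1 − (1+r)^−252] / r = $223,049.53

$223,049.53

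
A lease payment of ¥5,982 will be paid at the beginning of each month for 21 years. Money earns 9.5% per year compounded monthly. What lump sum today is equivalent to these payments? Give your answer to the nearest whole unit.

¥657,198

This is an annuity due: 252 payments of ¥5,982 at the beginning of each month.
Periodic rate r = 0.095/12 per month; n is counted in months.
PV = PMT × [(1 − (1+r)^−n)/r] × (1+r) = 5,982 × [1 − (1+r)^−252] / r × (1+r) = ¥657,198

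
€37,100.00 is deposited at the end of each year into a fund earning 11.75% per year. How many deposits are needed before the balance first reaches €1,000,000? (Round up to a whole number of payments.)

13 payments

Periodic rate r = 0.1175 per year.
Ordinary annuity FV: 1,000,000 = 37,100 × [((1+r)^n − 1)/r].
(1+r)^n = 1 + 1,000,000 × r / 37,100, so n = ln(1 + 1,000,000·r/37,100) / ln(1+r) = 12.85.
Round up to a whole number of payments: n = 13.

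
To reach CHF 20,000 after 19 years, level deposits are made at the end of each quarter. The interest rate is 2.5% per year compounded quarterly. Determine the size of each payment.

Level ordinary annuity; solve FV = PMT × [((1+r)^n − 1)/r] for PMT.
Periodic rate r = 0.025/4 per quarter; n is counted in quarters.
With n = 76: PMT = 20,000 / ([((1+r)^n − 1)/r]) = CHF 206.39

CHF 206.39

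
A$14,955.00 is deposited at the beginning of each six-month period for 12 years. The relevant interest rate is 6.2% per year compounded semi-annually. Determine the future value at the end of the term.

A$537,508.89

This is an annuity due: 24 deposits of A$14,955.00 at the beginning of each six-month period.
Periodic rate r = 0.062/2 per half-year; n is counted in half-years.
FV = PMT × [((1+r)^n − 1)/r] × (1+r) = 14,955 × [(1+r)^24 − 1] / r × (1+r) = A$537,508.89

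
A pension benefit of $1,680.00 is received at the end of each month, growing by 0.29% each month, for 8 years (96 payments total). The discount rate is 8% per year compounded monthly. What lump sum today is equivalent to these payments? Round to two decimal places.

$134,804.06

Periodic rate r = 0.08/12 per month; n is counted in months.
Growing ordinary annuity: PV = PMT₁ × [1 − ((1+g)/(1+r))^n] / (r − g) = 1,680 × [1 − ((1+0.0029)/(1+r))^96] / (r − 0.0029) = $134,804.06.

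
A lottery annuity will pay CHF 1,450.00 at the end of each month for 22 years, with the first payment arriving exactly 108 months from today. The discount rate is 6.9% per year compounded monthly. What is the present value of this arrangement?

Ordinary annuity of 264 payments, first payment at period 108.
Periodic rate r = 0.069/12 per month; n is counted in months.
The ordinary-annuity PV formula values the stream one period before the first payment (period 107); discount that back 107 periods:
PV₀ = 1,450 × [1 − (1+r)^−264] / r × (1+r)^−107 = CHF 106,488.35

CHF 106,488.35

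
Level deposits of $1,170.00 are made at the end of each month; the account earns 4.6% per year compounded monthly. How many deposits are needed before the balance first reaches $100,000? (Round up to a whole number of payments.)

Periodic rate r = 0.046/12 per month; n is counted in months.
Ordinary annuity FV: 100,000 = 1,170 × [((1+r)^n − 1)/r].
(1+r)^n = 1 + 100,000 × r / 1,170, so n = ln(1 + 100,000·r/1,170) / ln(1+r) = 74.07.
Round up to a whole number of payments: n = 75.

75 payments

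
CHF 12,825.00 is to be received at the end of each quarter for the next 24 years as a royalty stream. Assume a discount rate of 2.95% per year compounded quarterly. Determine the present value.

CHF 880,081.98

This is an ordinary annuity: 96 payments of CHF 12,825.00 at the end of each quarter.
Periodic rate r = 0.0295/4 per quarter; n is counted in quarters.
PV = PMT × [(1 − (1+r)^−n)/r] = 12,825 × [1 − (1+r)^−96] / r = CHF 880,081.98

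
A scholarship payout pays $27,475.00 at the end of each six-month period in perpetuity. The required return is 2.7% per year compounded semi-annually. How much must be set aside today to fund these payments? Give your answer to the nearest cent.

$2,035,185.19

Periodic rate r = 0.027/2 per half-year.
Level perpetuity: PV = PMT / r = 27,475 / (0.027/2) = $2,035,185.19.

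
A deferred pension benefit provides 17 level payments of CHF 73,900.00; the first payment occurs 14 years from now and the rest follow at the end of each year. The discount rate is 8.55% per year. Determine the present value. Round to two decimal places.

Ordinary annuity of 17 payments, first payment at period 14.
Periodic rate r = 0.0855 per year.
The ordinary-annuity PV formula values the stream one period before the first payment (period 13); discount that back 13 periods:
PV₀ = 73,900 × [1 − (1+r)^−17] / r × (1+r)^−13 = CHF 223,748.82

CHF 223,748.82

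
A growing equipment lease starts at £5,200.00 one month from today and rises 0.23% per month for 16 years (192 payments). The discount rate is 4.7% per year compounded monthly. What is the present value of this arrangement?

£856,040.83

Periodic rate r = 0.047/12 per month; n is counted in months.
Growing ordinary annuity: PV = PMT₁ × [1 − ((1+g)/(1+r))^n] / (r − g) = 5,200 × [1 − ((1+0.0023)/(1+r))^192] / (r − 0.0023) = £856,040.83.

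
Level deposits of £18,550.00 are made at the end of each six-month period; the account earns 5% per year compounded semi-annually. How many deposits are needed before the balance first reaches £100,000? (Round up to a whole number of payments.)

6 payments

Periodic rate r = 0.05/2 per half-year; n is counted in half-years.
Ordinary annuity FV: 100,000 = 18,550 × [((1+r)^n − 1)/r].
(1+r)^n = 1 + 100,000 × r / 18,550, so n = ln(1 + 100,000·r/18,550) / ln(1+r) = 5.12.
Round up to a whole number of payments: n = 6.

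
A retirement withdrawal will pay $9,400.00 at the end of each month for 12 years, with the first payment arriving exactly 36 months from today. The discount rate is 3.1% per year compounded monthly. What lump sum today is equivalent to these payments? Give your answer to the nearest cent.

$1,031,652.34

Ordinary annuity of 144 payments, first payment at period 36.
Periodic rate r = 0.031/12 per month; n is counted in months.
The ordinary-annuity PV formula values the stream one period before the first payment (period 35); discount that back 35 periods:
PV₀ = 9,400 × [1 − (1+r)^−144] / r × (1+r)^−35 = $1,031,652.34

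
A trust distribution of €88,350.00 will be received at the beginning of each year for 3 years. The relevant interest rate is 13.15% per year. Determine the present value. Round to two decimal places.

€235,439.87

This is an annuity due: 3 payments of €88,350.00 at the beginning of each year.
Periodic rate r = 0.1315 per year.
PV = PMT × [(1 − (1+r)^−n)/r] × (1+r) = 88,350 × [1 − (1+r)^−3] / r × (1+r) = €235,439.87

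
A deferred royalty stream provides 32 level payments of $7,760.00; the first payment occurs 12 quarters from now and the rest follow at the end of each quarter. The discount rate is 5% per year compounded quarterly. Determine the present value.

Ordinary annuity of 32 payments, first payment at period 12.
Periodic rate r = 0.05/4 per quarter; n is counted in quarters.
The ordinary-annuity PV formula values the stream one period before the first payment (period 11); discount that back 11 periods:
PV₀ = 7,760 × [1 − (1+r)^−32] / r × (1+r)^−11 = $177,623.85

$177,623.85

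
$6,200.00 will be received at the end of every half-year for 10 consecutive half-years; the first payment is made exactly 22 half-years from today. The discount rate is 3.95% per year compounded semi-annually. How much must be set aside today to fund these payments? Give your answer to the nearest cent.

Ordinary annuity of 10 payments, first payment at period 22.
Periodic rate r = 0.0395/2 per half-year; n is counted in half-years.
The ordinary-annuity PV formula values the stream one period before the first payment (period 21); discount that back 21 periods:
PV₀ = 6,200 × [1 − (1+r)^−10] / r × (1+r)^−21 = $36,982.25

$36,982.25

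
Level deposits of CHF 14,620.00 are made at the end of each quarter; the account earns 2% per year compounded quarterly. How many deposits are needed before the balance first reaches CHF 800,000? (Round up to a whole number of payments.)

49 payments

Periodic rate r = 0.02/4 per quarter; n is counted in quarters.
Ordinary annuity FV: 800,000 = 14,620 × [((1+r)^n − 1)/r].
(1+r)^n = 1 + 800,000 × r / 14,620, so n = ln(1 + 800,000·r/14,620) / ln(1+r) = 48.49.
Round up to a whole number of payments: n = 49.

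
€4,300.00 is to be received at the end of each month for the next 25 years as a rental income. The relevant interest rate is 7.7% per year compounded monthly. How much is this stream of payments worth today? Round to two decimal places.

€571,771.14

This is an ordinary annuity: 300 payments of €4,300.00 at the end of each month.
Periodic rate r = 0.077/12 per month; n is counted in months.
PV = PMT × [(1 − (1+r)^−n)/r] = 4,300 × [1 − (1+r)^−300] / r = €571,771.14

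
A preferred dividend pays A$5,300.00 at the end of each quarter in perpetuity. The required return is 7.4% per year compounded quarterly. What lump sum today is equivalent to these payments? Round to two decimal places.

A$286,486.49

Periodic rate r = 0.074/4 per quarter.
Level perpetuity: PV = PMT / r = 5,300 / (0.074/4) = A$286,486.49.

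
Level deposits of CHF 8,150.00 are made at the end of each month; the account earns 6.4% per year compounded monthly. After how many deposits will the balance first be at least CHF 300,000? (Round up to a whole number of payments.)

Periodic rate r = 0.064/12 per month; n is counted in months.
Ordinary annuity FV: 300,000 = 8,150 × [((1+r)^n − 1)/r].
(1+r)^n = 1 + 300,000 × r / 8,150, so n = ln(1 + 300,000·r/8,150) / ln(1+r) = 33.70.
Round up to a whole number of payments: n = 34.

34 payments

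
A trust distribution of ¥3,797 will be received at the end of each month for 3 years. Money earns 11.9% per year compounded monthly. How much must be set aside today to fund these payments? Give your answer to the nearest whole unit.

¥114,483

This is an ordinary annuity: 36 payments of ¥3,797 at the end of each month.
Periodic rate r = 0.119/12 per month; n is counted in months.
PV = PMT × [(1 − (1+r)^−n)/r] = 3,797 × [1 − (1+r)^−36] / r = ¥114,483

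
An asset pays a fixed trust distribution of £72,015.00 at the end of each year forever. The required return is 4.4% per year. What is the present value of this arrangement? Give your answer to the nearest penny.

£1,636,704.55

Periodic rate r = 0.044 per year.
Level perpetuity: PV = PMT / r = 72,015 / (0.044) = £1,636,704.55.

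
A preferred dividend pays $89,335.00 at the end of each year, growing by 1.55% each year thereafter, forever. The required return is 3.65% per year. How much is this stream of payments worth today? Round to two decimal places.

Periodic rate r = 0.0365 per year.
Growing perpetuity (Gordon): PV = PMT₁ / (r − g) = 89,335 / (r − 0.0155) = $4,254,047.62.

$4,254,047.62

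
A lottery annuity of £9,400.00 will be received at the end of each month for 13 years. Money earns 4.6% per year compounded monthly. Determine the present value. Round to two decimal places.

This is an ordinary annuity: 156 payments of £9,400.00 at the end of each month.
Periodic rate r = 0.046/12 per month; n is counted in months.
PV = PMT × [(1 − (1+r)^−n)/r] = 9,400 × [1 − (1+r)^−156] / r = £1,102,155.56

£1,102,155.56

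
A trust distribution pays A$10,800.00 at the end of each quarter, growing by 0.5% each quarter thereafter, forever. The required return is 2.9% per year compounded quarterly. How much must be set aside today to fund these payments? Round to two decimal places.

Periodic rate r = 0.029/4 per quarter.
Growing perpetuity (Gordon): PV = PMT₁ / (r − g) = 10,800 / (r − 0.005) = A$4,800,000.00.

A$4,800,000.00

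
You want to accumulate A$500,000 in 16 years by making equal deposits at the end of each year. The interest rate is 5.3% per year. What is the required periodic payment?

A$20,625.29

Level ordinary annuity; solve FV = PMT × [((1+r)^n − 1)/r] for PMT.
Periodic rate r = 0.053 per year.
With n = 16: PMT = 500,000 / ([((1+r)^n − 1)/r]) = A$20,625.29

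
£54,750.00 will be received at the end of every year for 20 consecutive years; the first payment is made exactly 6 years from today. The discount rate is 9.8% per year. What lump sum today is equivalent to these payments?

Ordinary annuity of 20 payments, first payment at period 6.
Periodic rate r = 0.098 per year.
The ordinary-annuity PV formula values the stream one period before the first payment (period 5); discount that back 5 periods:
PV₀ = 54,750 × [1 − (1+r)^−20] / r × (1+r)^−5 = £296,099.68

£296,099.68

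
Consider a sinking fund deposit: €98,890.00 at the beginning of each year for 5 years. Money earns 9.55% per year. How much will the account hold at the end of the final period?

This is an annuity due: 5 deposits of €98,890.00 at the beginning of each year.
Periodic rate r = 0.0955 per year.
FV = PMT × [((1+r)^n − 1)/r] × (1+r) = 98,890 × [(1+r)^5 − 1] / r × (1+r) = €655,490.07

€655,490.07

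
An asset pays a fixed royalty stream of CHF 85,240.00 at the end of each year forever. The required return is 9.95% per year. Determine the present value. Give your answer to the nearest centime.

CHF 856,683.42

Periodic rate r = 0.0995 per year.
Level perpetuity: PV = PMT / r = 85,240 / (0.0995) = CHF 856,683.42.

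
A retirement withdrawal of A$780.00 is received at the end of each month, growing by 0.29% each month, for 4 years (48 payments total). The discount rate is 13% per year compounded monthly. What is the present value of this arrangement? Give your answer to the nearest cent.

Periodic rate r = 0.13/12 per month; n is counted in months.
Growing ordinary annuity: PV = PMT₁ × [1 − ((1+g)/(1+r))^n] / (r − g) = 780 × [1 − ((1+0.0029)/(1+r))^48] / (r − 0.0029) = A$30,961.73.

A$30,961.73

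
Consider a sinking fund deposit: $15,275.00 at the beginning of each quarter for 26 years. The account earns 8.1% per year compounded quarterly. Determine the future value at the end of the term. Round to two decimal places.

$5,421,243.63

This is an annuity due: 104 deposits of $15,275.00 at the beginning of each quarter.
Periodic rate r = 0.081/4 per quarter; n is counted in quarters.
FV = PMT × [((1+r)^n − 1)/r] × (1+r) = 15,275 × [(1+r)^104 − 1] / r × (1+r) = $5,421,243.63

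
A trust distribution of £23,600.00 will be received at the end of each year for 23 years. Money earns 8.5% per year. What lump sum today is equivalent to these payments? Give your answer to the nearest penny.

This is an ordinary annuity: 23 payments of £23,600.00 at the end of each year.
Periodic rate r = 0.085 per year.
PV = PMT × [(1 − (1+r)^−n)/r] = 23,600 × [1 − (1+r)^−23] / r = £235,125.51

£235,125.51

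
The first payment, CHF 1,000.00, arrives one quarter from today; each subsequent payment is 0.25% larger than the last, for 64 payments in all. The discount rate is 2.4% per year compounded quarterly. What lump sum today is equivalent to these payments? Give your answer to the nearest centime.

Periodic rate r = 0.024/4 per quarter; n is counted in quarters.
Growing ordinary annuity: PV = PMT₁ × [1 − ((1+g)/(1+r))^n] / (r − g) = 1,000 × [1 − ((1+0.0025)/(1+r))^64] / (r − 0.0025) = CHF 57,121.99.

CHF 57,121.99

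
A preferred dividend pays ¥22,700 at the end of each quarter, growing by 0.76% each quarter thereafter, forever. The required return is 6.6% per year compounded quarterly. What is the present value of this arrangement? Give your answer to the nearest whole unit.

Periodic rate r = 0.066/4 per quarter.
Growing perpetuity (Gordon): PV = PMT₁ / (r − g) = 22,700 / (r − 0.0076) = ¥2,550,562.

¥2,550,562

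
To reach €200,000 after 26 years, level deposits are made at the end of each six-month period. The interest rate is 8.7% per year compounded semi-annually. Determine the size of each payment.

€1,066.97

Level ordinary annuity; solve FV = PMT × [((1+r)^n − 1)/r] for PMT.
Periodic rate r = 0.087/2 per half-year; n is counted in half-years.
With n = 52: PMT = 200,000 / ([((1+r)^n − 1)/r]) = €1,066.97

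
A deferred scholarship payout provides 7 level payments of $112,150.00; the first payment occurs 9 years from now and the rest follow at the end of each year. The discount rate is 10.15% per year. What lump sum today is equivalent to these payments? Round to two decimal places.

Ordinary annuity of 7 payments, first payment at period 9.
Periodic rate r = 0.1015 per year.
The ordinary-annuity PV formula values the stream one period before the first payment (period 8); discount that back 8 periods:
PV₀ = 112,150 × [1 − (1+r)^−7] / r × (1+r)^−8 = $250,708.72

$250,708.72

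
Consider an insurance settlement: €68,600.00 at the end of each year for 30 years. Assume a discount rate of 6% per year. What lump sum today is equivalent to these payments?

This is an ordinary annuity: 30 payments of €68,600.00 at the end of each year.
Periodic rate r = 0.06 per year.
PV = PMT × [(1 − (1+r)^−n)/r] = 68,600 × [1 − (1+r)^−30] / r = €944,267.42

€944,267.42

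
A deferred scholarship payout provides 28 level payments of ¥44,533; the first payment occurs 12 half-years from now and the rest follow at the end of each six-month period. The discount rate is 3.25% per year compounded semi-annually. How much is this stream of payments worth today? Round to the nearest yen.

¥833,683

Ordinary annuity of 28 payments, first payment at period 12.
Periodic rate r = 0.0325/2 per half-year; n is counted in half-years.
The ordinary-annuity PV formula values the stream one period before the first payment (period 11); discount that back 11 periods:
PV₀ = 44,533 × [1 − (1+r)^−28] / r × (1+r)^−11 = ¥833,683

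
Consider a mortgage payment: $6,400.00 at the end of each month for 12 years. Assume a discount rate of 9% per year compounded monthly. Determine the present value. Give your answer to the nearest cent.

This is an ordinary annuity: 144 payments of $6,400.00 at the end of each month.
Periodic rate r = 0.09/12 per month; n is counted in months.
PV = PMT × [(1 − (1+r)^−n)/r] = 6,400 × [1 − (1+r)^−144] / r = $562,374.99

$562,374.99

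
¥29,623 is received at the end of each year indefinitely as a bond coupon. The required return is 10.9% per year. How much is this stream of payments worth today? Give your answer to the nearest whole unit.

Periodic rate r = 0.109 per year.
Level perpetuity: PV = PMT / r = 29,623 / (0.109) = ¥271,771.

¥271,771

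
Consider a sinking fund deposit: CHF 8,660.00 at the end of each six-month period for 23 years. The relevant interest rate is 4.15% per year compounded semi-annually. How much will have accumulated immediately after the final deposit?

This is an ordinary annuity: 46 deposits of CHF 8,660.00 at the end of each six-month period.
Periodic rate r = 0.0415/2 per half-year; n is counted in half-years.
FV = PMT × [((1+r)^n − 1)/r] = 8,660 × [(1+r)^46 − 1] / r = CHF 656,124.94

CHF 656,124.94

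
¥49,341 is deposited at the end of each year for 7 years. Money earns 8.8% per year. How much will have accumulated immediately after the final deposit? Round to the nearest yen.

¥451,183

This is an ordinary annuity: 7 deposits of ¥49,341 at the end of each year.
Periodic rate r = 0.088 per year.
FV = PMT × [((1+r)^n − 1)/r] = 49,341 × [(1+r)^7 − 1] / r = ¥451,183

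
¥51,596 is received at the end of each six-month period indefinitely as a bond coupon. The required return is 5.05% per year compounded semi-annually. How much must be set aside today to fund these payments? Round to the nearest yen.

Periodic rate r = 0.0505/2 per half-year.
Level perpetuity: PV = PMT / r = 51,596 / (0.0505/2) = ¥2,043,406.

¥2,043,406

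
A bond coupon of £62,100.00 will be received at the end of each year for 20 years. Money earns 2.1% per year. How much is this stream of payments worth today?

£1,005,692.70

This is an ordinary annuity: 20 payments of £62,100.00 at the end of each year.
Periodic rate r = 0.021 per year.
PV = PMT × [(1 − (1+r)^−n)/r] = 62,100 × [1 − (1+r)^−20] / r = £1,005,692.70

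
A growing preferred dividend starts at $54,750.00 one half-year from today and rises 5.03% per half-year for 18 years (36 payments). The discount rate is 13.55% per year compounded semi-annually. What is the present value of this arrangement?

Periodic rate r = 0.1355/2 per half-year; n is counted in half-years.
Growing ordinary annuity: PV = PMT₁ × [1 − ((1+g)/(1+r))^n] / (r − g) = 54,750 × [1 − ((1+0.0503)/(1+r))^36] / (r − 0.0503) = $1,403,871.68.

$1,403,871.68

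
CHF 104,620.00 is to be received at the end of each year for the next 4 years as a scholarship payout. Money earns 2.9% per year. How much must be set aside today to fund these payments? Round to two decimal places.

This is an ordinary annuity: 4 payments of CHF 104,620.00 at the end of each year.
Periodic rate r = 0.029 per year.
PV = PMT × [(1 − (1+r)^−n)/r] = 104,620 × [1 − (1+r)^−4] / r = CHF 389,814.57

CHF 389,814.57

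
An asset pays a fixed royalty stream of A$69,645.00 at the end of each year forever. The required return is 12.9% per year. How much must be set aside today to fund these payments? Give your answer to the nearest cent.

Periodic rate r = 0.129 per year.
Level perpetuity: PV = PMT / r = 69,645 / (0.129) = A$539,883.72.

A$539,883.72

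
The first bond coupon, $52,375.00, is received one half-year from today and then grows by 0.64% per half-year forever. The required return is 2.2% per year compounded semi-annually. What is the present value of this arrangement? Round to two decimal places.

Periodic rate r = 0.022/2 per half-year.
Growing perpetuity (Gordon): PV = PMT₁ / (r − g) = 52,375 / (r − 0.0064) = $11,385,869.57.

$11,385,869.57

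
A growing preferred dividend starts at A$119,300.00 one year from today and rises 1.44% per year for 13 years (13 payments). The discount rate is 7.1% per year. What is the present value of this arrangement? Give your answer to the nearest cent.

A$1,067,180.57

Periodic rate r = 0.071 per year.
Growing ordinary annuity: PV = PMT₁ × [1 − ((1+g)/(1+r))^n] / (r − g) = 119,300 × [1 − ((1+0.0144)/(1+r))^13] / (r − 0.0144) = A$1,067,180.57.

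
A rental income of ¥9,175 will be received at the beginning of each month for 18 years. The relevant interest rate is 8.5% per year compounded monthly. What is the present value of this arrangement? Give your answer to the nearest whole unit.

¥1,020,477

This is an annuity due: 216 payments of ¥9,175 at the beginning of each month.
Periodic rate r = 0.085/12 per month; n is counted in months.
PV = PMT × [(1 − (1+r)^−n)/r] × (1+r) = 9,175 × [1 − (1+r)^−216] / r × (1+r) = ¥1,020,477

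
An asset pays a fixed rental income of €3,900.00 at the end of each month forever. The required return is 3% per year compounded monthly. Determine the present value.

€1,560,000.00

Periodic rate r = 0.03/12 per month.
Level perpetuity: PV = PMT / r = 3,900 / (0.03/12) = €1,560,000.00.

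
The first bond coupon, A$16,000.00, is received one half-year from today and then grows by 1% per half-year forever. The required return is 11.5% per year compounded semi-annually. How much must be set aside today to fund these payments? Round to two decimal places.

A$336,842.11

Periodic rate r = 0.115/2 per half-year.
Growing perpetuity (Gordon): PV = PMT₁ / (r − g) = 16,000 / (r − 0.01) = A$336,842.11.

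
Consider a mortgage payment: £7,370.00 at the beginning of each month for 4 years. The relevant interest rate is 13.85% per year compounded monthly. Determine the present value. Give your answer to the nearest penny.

This is an annuity due: 48 payments of £7,370.00 at the beginning of each month.
Periodic rate r = 0.1385/12 per month; n is counted in months.
PV = PMT × [(1 − (1+r)^−n)/r] × (1+r) = 7,370 × [1 − (1+r)^−48] / r × (1+r) = £273,567.30

£273,567.30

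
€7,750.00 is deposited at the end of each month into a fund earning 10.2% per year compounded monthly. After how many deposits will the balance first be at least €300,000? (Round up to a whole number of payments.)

Periodic rate r = 0.102/12 per month; n is counted in months.
Ordinary annuity FV: 300,000 = 7,750 × [((1+r)^n − 1)/r].
(1+r)^n = 1 + 300,000 × r / 7,750, so n = ln(1 + 300,000·r/7,750) / ln(1+r) = 33.61.
Round up to a whole number of payments: n = 34.

34 payments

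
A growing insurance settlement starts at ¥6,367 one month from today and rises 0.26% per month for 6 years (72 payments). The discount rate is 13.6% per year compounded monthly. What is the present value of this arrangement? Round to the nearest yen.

¥338,602

Periodic rate r = 0.136/12 per month; n is counted in months.
Growing ordinary annuity: PV = PMT₁ × [1 − ((1+g)/(1+r))^n] / (r − g) = 6,367 × [1 − ((1+0.0026)/(1+r))^72] / (r − 0.0026) = ¥338,602.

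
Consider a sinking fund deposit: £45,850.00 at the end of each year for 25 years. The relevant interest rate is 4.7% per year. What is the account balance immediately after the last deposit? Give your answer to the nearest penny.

This is an ordinary annuity: 25 deposits of £45,850.00 at the end of each year.
Periodic rate r = 0.047 per year.
FV = PMT × [((1+r)^n − 1)/r] = 45,850 × [(1+r)^25 − 1] / r = £2,099,917.05

£2,099,917.05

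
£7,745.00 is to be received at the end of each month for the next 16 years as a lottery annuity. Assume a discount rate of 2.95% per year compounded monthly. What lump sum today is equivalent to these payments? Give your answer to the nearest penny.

£1,184,229.17

This is an ordinary annuity: 192 payments of £7,745.00 at the end of each month.
Periodic rate r = 0.0295/12 per month; n is counted in months.
PV = PMT × [(1 − (1+r)^−n)/r] = 7,745 × [1 − (1+r)^−192] / r = £1,184,229.17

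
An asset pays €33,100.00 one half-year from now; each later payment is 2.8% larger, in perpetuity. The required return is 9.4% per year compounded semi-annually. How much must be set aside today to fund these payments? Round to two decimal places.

Periodic rate r = 0.094/2 per half-year.
Growing perpetuity (Gordon): PV = PMT₁ / (r − g) = 33,100 / (r − 0.028) = €1,742,105.26.

€1,742,105.26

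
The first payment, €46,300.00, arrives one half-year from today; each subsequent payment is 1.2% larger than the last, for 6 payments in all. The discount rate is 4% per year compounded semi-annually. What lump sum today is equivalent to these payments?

€267,068.21

Periodic rate r = 0.04/2 per half-year; n is counted in half-years.
Growing ordinary annuity: PV = PMT₁ × [1 − ((1+g)/(1+r))^n] / (r − g) = 46,300 × [1 − ((1+0.012)/(1+r))^6] / (r − 0.012) = €267,068.21.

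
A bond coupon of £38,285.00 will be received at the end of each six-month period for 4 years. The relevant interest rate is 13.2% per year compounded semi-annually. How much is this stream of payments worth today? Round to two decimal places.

This is an ordinary annuity: 8 payments of £38,285.00 at the end of each six-month period.
Periodic rate r = 0.132/2 per half-year; n is counted in half-years.
PV = PMT × [(1 − (1+r)^−n)/r] = 38,285 × [1 − (1+r)^−8] / r = £232,197.67

£232,197.67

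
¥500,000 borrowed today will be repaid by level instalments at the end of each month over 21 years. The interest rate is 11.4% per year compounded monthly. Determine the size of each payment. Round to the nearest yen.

¥5,233

Level ordinary annuity; solve PV = PMT × [(1 − (1+r)^−n)/r] for PMT.
Periodic rate r = 0.114/12 per month; n is counted in months.
With n = 252: PMT = 500,000 / ([(1 − (1+r)^−n)/r]) = ¥5,233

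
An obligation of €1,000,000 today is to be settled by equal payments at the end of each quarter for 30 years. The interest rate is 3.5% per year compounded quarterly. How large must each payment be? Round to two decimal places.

Level ordinary annuity; solve PV = PMT × [(1 − (1+r)^−n)/r] for PMT.
Periodic rate r = 0.035/4 per quarter; n is counted in quarters.
With n = 120: PMT = 1,000,000 / ([(1 − (1+r)^−n)/r]) = €13,493.50

€13,493.50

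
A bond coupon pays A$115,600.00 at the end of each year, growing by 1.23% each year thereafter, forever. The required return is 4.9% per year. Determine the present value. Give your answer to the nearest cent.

A$3,149,863.76

Periodic rate r = 0.049 per year.
Growing perpetuity (Gordon): PV = PMT₁ / (r − g) = 115,600 / (r − 0.0123) = A$3,149,863.76.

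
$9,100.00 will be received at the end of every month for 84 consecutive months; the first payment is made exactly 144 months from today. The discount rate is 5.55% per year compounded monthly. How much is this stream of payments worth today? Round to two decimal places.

Ordinary annuity of 84 payments, first payment at period 144.
Periodic rate r = 0.0555/12 per month; n is counted in months.
The ordinary-annuity PV formula values the stream one period before the first payment (period 143); discount that back 143 periods:
PV₀ = 9,100 × [1 − (1+r)^−84] / r × (1+r)^−143 = $326,811.24

$326,811.24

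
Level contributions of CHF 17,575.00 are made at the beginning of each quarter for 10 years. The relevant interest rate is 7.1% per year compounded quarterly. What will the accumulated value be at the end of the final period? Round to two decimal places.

CHF 1,029,244.29

This is an annuity due: 40 deposits of CHF 17,575.00 at the beginning of each quarter.
Periodic rate r = 0.071/4 per quarter; n is counted in quarters.
FV = PMT × [((1+r)^n − 1)/r] × (1+r) = 17,575 × [(1+r)^40 − 1] / r × (1+r) = CHF 1,029,244.29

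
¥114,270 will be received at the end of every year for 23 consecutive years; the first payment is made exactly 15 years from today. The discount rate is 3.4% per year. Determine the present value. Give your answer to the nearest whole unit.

Ordinary annuity of 23 payments, first payment at period 15.
Periodic rate r = 0.034 per year.
The ordinary-annuity PV formula values the stream one period before the first payment (period 14); discount that back 14 periods:
PV₀ = 114,270 × [1 − (1+r)^−23] / r × (1+r)^−14 = ¥1,129,158

¥1,129,158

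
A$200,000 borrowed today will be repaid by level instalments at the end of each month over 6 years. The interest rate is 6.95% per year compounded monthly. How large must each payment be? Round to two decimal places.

A$3,405.00

Level ordinary annuity; solve PV = PMT × [(1 − (1+r)^−n)/r] for PMT.
Periodic rate r = 0.0695/12 per month; n is counted in months.
With n = 72: PMT = 200,000 / ([(1 − (1+r)^−n)/r]) = A$3,405.00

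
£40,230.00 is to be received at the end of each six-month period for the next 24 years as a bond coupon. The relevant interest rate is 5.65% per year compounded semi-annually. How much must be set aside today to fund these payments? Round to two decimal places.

£1,050,138.39

This is an ordinary annuity: 48 payments of £40,230.00 at the end of each six-month period.
Periodic rate r = 0.0565/2 per half-year; n is counted in half-years.
PV = PMT × [(1 − (1+r)^−n)/r] = 40,230 × [1 − (1+r)^−48] / r = £1,050,138.39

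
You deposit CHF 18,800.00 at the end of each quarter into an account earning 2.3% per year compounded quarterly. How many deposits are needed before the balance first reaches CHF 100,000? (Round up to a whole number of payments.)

6 payments

Periodic rate r = 0.023/4 per quarter; n is counted in quarters.
Ordinary annuity FV: 100,000 = 18,800 × [((1+r)^n − 1)/r].
(1+r)^n = 1 + 100,000 × r / 18,800, so n = ln(1 + 100,000·r/18,800) / ln(1+r) = 5.25.
Round up to a whole number of payments: n = 6.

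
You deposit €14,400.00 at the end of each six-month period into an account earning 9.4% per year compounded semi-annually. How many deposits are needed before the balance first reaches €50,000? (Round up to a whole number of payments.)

4 payments

Periodic rate r = 0.094/2 per half-year; n is counted in half-years.
Ordinary annuity FV: 50,000 = 14,400 × [((1+r)^n − 1)/r].
(1+r)^n = 1 + 50,000 × r / 14,400, so n = ln(1 + 50,000·r/14,400) / ln(1+r) = 3.29.
Round up to a whole number of payments: n = 4.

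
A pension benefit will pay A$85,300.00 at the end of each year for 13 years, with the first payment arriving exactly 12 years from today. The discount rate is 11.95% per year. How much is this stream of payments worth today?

A$158,679.18

Ordinary annuity of 13 payments, first payment at period 12.
Periodic rate r = 0.1195 per year.
The ordinary-annuity PV formula values the stream one period before the first payment (period 11); discount that back 11 periods:
PV₀ = 85,300 × [1 − (1+r)^−13] / r × (1+r)^−11 = A$158,679.18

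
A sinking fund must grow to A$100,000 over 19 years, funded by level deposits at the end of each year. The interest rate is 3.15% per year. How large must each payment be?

Level ordinary annuity; solve FV = PMT × [((1+r)^n − 1)/r] for PMT.
Periodic rate r = 0.0315 per year.
With n = 19: PMT = 100,000 / ([((1+r)^n − 1)/r]) = A$3,924.42

A$3,924.42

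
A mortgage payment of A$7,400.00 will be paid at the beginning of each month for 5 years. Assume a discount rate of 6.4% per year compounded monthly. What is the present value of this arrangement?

This is an annuity due: 60 payments of A$7,400.00 at the beginning of each month.
Periodic rate r = 0.064/12 per month; n is counted in months.
PV = PMT × [(1 − (1+r)^−n)/r] × (1+r) = 7,400 × [1 − (1+r)^−60] / r × (1+r) = A$381,133.06

A$381,133.06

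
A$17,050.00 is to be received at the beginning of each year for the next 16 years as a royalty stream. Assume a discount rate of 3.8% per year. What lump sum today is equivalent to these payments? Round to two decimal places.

This is an annuity due: 16 payments of A$17,050.00 at the beginning of each year.
Periodic rate r = 0.038 per year.
PV = PMT × [(1 − (1+r)^−n)/r] × (1+r) = 17,050 × [1 − (1+r)^−16] / r × (1+r) = A$209,297.33

A$209,297.33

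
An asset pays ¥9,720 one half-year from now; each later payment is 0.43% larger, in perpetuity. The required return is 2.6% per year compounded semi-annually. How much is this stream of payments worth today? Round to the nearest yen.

Periodic rate r = 0.026/2 per half-year.
Growing perpetuity (Gordon): PV = PMT₁ / (r − g) = 9,720 / (r − 0.0043) = ¥1,117,241.

¥1,117,241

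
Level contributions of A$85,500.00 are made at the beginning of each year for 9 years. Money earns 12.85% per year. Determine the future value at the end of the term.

This is an annuity due: 9 deposits of A$85,500.00 at the beginning of each year.
Periodic rate r = 0.1285 per year.
FV = PMT × [((1+r)^n − 1)/r] × (1+r) = 85,500 × [(1+r)^9 − 1] / r × (1+r) = A$1,477,968.95

A$1,477,968.95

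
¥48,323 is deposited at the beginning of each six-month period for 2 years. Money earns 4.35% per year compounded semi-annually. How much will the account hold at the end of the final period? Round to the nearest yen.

This is an annuity due: 4 deposits of ¥48,323 at the beginning of each six-month period.
Periodic rate r = 0.0435/2 per half-year; n is counted in half-years.
FV = PMT × [((1+r)^n − 1)/r] × (1+r) = 48,323 × [(1+r)^4 − 1] / r × (1+r) = ¥204,033

¥204,033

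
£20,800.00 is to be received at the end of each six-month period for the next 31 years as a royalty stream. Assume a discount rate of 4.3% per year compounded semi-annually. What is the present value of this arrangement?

£708,712.40

This is an ordinary annuity: 62 payments of £20,800.00 at the end of each six-month period.
Periodic rate r = 0.043/2 per half-year; n is counted in half-years.
PV = PMT × [(1 − (1+r)^−n)/r] = 20,800 × [1 − (1+r)^−62] / r = £708,712.40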